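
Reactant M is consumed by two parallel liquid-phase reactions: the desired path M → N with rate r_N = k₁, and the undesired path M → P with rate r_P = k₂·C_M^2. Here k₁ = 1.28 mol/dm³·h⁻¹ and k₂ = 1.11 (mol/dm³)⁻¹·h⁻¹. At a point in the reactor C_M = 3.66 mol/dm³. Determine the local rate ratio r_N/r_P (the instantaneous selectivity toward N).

S_{N/P} = r_N/r_P = (k₁)/(k₂·C_M^2) = (k₁/k₂)·C_M^-2.
= (1.28) / (1.11×3.660^2) = 1.280/14.87 = 0.0861.
The undesired path is higher order in M, so low C_M (CSTR or dilute feed) favours N.

0.0861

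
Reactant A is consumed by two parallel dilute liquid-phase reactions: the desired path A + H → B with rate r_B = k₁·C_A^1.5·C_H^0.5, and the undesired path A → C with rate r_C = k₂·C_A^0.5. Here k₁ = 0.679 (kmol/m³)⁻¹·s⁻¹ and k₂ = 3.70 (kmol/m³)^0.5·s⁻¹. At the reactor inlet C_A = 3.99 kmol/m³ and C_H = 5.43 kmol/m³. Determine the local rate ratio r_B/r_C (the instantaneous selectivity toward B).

S_{B/C} = r_B/r_C = (k₁·C_A^1.5·C_H^0.5)/(k₂·C_A^0.5) = (k₁/k₂)·C_A·C_H^0.5.
= (0.679×3.990^1.5×5.430^0.5) / (3.70×3.990^0.5) = 12.61/7.391 = 1.71.

1.71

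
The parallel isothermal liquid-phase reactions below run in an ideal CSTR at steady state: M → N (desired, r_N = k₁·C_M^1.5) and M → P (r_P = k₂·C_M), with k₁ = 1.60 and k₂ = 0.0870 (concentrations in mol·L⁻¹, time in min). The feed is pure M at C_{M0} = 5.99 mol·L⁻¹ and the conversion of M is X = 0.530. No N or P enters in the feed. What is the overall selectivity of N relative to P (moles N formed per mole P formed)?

30.9

Exit C_M = C_{M0}(1−X) = 5.99×0.470 = 2.815 mol·L⁻¹.
Rates in a CSTR are evaluated at the outlet concentration: r_N = 1.60×2.815^1.5 = 7.558, r_P = 0.0870×2.815 = 0.2449.
Overall selectivity = C_N/C_P = r_Nτ/(r_Pτ) = r_N/r_P = 30.9.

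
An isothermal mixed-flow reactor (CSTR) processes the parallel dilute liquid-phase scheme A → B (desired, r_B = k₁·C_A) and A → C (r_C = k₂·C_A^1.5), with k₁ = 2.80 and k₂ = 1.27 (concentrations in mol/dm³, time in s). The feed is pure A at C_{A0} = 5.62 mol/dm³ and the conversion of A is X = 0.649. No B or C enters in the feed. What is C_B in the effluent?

Exit C_A = C_{A0}(1−X) = 5.62×0.351 = 1.973 mol/dm³.
In a CSTR the entire volume is at exit conditions, so r_B = 2.80×1.973 = 5.523 and r_C = 1.27×1.973^1.5 = 3.519.
Fraction of consumed A going to B: r_B/(r_B+r_C) = 0.6109.
C_B = 0.6109·C_{A0}·X = 0.6109×5.62×0.649 = 2.23 mol/dm³.

2.23 mol/dm³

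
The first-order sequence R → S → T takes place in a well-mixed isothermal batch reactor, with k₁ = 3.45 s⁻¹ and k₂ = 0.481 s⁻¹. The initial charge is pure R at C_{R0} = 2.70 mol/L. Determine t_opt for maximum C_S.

The intermediate peaks when r₁ = r₂, i.e. k₁e^(−k₁t) = k₂e^(−k₂t), giving t_opt = ln(k₂/k₁)/(k₂−k₁).
= ln(0.481/3.45)/(0.481−3.45) = ln(0.1394)/-2.969 = -1.970/-2.969 = 0.664 s.

0.664 s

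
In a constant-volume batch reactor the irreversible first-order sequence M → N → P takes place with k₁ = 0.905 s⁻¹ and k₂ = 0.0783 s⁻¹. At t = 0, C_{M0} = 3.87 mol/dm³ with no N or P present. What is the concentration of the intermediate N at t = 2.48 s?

3.04 mol/dm³

The intermediate concentration in a first-order A→B→C sequence is C_N = k₁C_{M0}(e^(−k₁t) − e^(−k₂t))/(k₂−k₁).
e^(−k₁t) = e^(−0.905×2.48) = e^(−2.244) = 0.1060; e^(−k₂t) = e^(−0.1942) = 0.8235.
C_N = 0.905×3.87/(0.0783−0.905) × (0.1060−0.8235) = (-4.237)×(-0.7175) = 3.040 mol/dm³.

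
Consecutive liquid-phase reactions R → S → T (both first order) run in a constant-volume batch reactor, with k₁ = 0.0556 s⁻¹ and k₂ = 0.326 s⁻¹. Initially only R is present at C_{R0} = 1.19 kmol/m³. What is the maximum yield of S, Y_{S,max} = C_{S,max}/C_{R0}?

0.119

At the optimum, C_{S,max}/C_{R0} = (k₁/k₂)^[k₂/(k₂−k₁)].
= (0.0556/0.326)^(0.326/(0.326−0.0556)) = (0.1706)^(1.206) = 0.1186.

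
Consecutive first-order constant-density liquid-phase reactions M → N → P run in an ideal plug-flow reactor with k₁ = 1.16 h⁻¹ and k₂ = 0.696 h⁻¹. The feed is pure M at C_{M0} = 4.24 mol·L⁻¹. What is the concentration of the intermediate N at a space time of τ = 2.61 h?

The intermediate concentration in a first-order A→B→C sequence is C_N = k₁C_{M0}(e^(−k₁τ) − e^(−k₂τ))/(k₂−k₁).
e^(−k₁τ) = e^(−1.16×2.61) = e^(−3.028) = 0.04843; e^(−k₂τ) = e^(−1.817) = 0.1626.
C_N = 1.16×4.24/(0.696−1.16) × (0.04843−0.1626) = (-10.60)×(-0.1142) = 1.210 mol·L⁻¹.

1.21 mol·L⁻¹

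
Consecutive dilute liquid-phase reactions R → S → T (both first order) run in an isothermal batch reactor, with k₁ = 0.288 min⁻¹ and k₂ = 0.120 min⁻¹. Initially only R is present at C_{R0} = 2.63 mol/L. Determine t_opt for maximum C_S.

For first-order series the maximum of C_S occurs at t_opt = ln(k₂/k₁)/(k₂−k₁).
= ln(0.120/0.288)/(0.120−0.288) = ln(0.4167)/-0.1680 = -0.8755/-0.1680 = 5.21 min.

5.21 min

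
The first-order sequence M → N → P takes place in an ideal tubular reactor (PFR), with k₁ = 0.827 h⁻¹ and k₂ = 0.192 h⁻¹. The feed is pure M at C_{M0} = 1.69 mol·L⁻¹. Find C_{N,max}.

1.09 mol·L⁻¹

At the optimum, C_{N,max}/C_{M0} = (k₁/k₂)^[k₂/(k₂−k₁)].
= (0.827/0.192)^(0.192/(0.192−0.827)) = (4.307)^(-0.3024) = 0.6430.
C_{N,max} = 0.6430×1.69 = 1.09 mol·L⁻¹.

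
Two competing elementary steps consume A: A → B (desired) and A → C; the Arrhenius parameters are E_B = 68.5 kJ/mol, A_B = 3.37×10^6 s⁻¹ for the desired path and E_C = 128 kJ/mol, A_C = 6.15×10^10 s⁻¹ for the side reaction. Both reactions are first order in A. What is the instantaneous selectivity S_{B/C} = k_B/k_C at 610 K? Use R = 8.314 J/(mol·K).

k_B/k_C = (A_B/A_C)·exp[−(E_B−E_C)/(RT)] = (A_B/A_C)·exp[(E_C−E_B)/(RT)].
(E_C−E_B)/(RT) = (128−68.5)×10³/(8.314×610) = 59500/5072 = 11.73.
k_B/k_C = (3.37×10^6/6.15×10^10)·exp(11.73) = 5.480×10^-5 × 1.245×10^5 = 6.82.

6.82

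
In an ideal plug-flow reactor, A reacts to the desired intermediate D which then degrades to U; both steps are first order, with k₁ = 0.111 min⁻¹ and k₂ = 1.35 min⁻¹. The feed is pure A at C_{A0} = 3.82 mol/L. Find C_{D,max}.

For a first-order series the maximum intermediate yield is C_{D,max}/C_{A0} = (k₁/k₂)^[k₂/(k₂−k₁)].
= (0.111/1.35)^(1.35/(1.35−0.111)) = (0.08222)^(1.090) = 0.06573.
C_{D,max} = 0.06573×3.82 = 0.251 mol/L.

0.251 mol/L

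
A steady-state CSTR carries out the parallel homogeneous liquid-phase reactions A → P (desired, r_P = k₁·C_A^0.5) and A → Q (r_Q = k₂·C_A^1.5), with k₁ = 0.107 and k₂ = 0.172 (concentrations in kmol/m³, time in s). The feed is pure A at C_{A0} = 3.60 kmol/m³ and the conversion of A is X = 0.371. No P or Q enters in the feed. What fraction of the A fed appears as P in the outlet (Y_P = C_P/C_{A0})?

0.0800

Exit C_A = C_{A0}(1−X) = 3.60×0.629 = 2.264 kmol/m³.
In a CSTR the entire volume is at exit conditions, so r_P = 0.107×2.264^0.5 = 0.1610 and r_Q = 0.172×2.264^1.5 = 0.5861.
Fraction of consumed A going to P: r_P/(r_P+r_Q) = 0.2155.
C_P = 0.2155·C_{A0}·X = 0.2155×3.60×0.371 = 0.288 kmol/m³; Y_P = C_P/C_{A0} = 0.0800.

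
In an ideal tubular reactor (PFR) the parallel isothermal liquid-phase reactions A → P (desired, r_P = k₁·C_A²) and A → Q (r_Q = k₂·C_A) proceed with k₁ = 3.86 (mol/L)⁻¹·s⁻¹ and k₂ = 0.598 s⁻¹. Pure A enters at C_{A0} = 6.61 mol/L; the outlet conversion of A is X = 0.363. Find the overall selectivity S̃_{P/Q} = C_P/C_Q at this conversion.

C_A = C_{A0}(1−X) = 4.211 mol/L.
Along a PFR/batch, dC_Q/dC_A = −r_Q/(r_P+r_Q) = −k₂/(k₂+k₁·C_A).
Integrating from C_{A0} to C_A: C_Q = (0.598/3.86)·ln[(0.598+3.86·6.61)/(0.598+3.86·4.21)] = 0.1549·ln(26.11/16.85) = 0.06786 mol/L.
Then C_P = (C_{A0}−C_A) − C_Q = 2.399 − 0.06786 = 2.332 mol/L.
S̃_{P/Q} = C_P/C_Q = 2.332/0.06786 = 34.4.

34.4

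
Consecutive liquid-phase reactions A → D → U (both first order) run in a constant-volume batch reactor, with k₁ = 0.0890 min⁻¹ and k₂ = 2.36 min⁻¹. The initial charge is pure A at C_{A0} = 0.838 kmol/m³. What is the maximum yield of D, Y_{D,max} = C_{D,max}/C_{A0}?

0.0332

For a first-order series the maximum intermediate yield is C_{D,max}/C_{A0} = (k₁/k₂)^[k₂/(k₂−k₁)].
= (0.0890/2.36)^(2.36/(2.36−0.0890)) = (0.03771)^(1.039) = 0.03317.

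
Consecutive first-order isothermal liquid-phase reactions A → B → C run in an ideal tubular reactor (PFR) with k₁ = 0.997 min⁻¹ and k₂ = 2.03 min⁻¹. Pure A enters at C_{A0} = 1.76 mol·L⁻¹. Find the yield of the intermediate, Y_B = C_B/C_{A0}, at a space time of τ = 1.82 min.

0.133

Solving the coupled first-order balances gives C_B(τ) = [k₁/(k₂−k₁)]·C_{A0}·(e^(−k₁τ) − e^(−k₂τ)).
e^(−k₁τ) = e^(−0.997×1.82) = e^(−1.815) = 0.1629; e^(−k₂τ) = e^(−3.695) = 0.02486.
C_B = 0.997×1.76/(2.03−0.997) × (0.1629−0.02486) = 1.699×0.1381 = 0.2345 mol·L⁻¹.
Y_B = C_B/C_{A0} = 0.2345/1.76 = 0.133.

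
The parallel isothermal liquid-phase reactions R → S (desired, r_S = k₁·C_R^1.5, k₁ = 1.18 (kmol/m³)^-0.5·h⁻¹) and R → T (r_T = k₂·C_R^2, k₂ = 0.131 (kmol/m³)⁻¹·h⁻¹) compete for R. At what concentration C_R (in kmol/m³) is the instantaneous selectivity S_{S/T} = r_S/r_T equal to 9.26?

0.946 kmol/m³

S_{S/T} = (k₁/k₂)·C_R^-0.5 ⇒ C_R = (S·k₂/k₁)^(-2).
= (9.26×0.131/1.18)^(-2) = (1.028)^(-2) = 0.946 kmol/m³.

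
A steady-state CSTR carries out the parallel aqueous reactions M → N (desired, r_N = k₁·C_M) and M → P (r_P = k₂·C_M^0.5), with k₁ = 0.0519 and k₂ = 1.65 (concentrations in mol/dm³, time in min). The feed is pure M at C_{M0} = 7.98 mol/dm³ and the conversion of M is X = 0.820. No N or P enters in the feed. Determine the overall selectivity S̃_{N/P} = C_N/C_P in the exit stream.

Exit C_M = C_{M0}(1−X) = 7.98×0.180 = 1.436 mol/dm³.
A CSTR operates uniformly at the exit composition, giving r_N = 0.07455 and r_P = 1.978 (each k·C_M^n at C_M = 1.436).
Overall selectivity = C_N/C_P = r_Nτ/(r_Pτ) = r_N/r_P = 0.0377.

0.0377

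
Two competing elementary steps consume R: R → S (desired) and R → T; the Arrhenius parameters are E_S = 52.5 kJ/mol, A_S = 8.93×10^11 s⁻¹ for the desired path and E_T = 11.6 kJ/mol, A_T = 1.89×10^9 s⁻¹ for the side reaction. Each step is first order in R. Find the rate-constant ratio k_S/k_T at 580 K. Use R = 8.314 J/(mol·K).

0.0979

k_S/k_T = (A_S/A_T)·exp[−(E_S−E_T)/(RT)] = (A_S/A_T)·exp[(E_T−E_S)/(RT)].
(E_T−E_S)/(RT) = (11.6−52.5)×10³/(8.314×580) = -40900/4822 = -8.482.
k_S/k_T = (8.93×10^11/1.89×10^9)·exp(-8.482) = 472.5 × 2.072×10^-4 = 0.0979.
Since E_S > E_T, raising the temperature improves selectivity toward S.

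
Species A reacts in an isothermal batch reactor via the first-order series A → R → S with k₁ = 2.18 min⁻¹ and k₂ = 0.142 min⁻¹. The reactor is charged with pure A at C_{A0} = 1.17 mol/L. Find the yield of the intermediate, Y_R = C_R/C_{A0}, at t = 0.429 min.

0.587

Solving the coupled first-order balances gives C_R(t) = [k₁/(k₂−k₁)]·C_{A0}·(e^(−k₁t) − e^(−k₂t)).
e^(−k₁t) = e^(−2.18×0.429) = e^(−0.9352) = 0.3925; e^(−k₂t) = e^(−0.06092) = 0.9409.
C_R = 2.18×1.17/(0.142−2.18) × (0.3925−0.9409) = (-1.252)×(-0.5484) = 0.6863 mol/L.
Y_R = C_R/C_{A0} = 0.6863/1.17 = 0.587.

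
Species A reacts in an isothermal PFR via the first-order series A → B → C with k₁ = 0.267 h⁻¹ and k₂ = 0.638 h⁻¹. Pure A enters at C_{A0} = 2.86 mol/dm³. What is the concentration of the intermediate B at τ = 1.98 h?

The intermediate concentration in a first-order A→B→C sequence is C_B = k₁C_{A0}(e^(−k₁τ) − e^(−k₂τ))/(k₂−k₁).
e^(−k₁τ) = e^(−0.267×1.98) = e^(−0.5287) = 0.5894; e^(−k₂τ) = e^(−1.263) = 0.2827.
C_B = 0.267×2.86/(0.638−0.267) × (0.5894−0.2827) = 2.058×0.3067 = 0.6312 mol/dm³.

0.631 mol/dm³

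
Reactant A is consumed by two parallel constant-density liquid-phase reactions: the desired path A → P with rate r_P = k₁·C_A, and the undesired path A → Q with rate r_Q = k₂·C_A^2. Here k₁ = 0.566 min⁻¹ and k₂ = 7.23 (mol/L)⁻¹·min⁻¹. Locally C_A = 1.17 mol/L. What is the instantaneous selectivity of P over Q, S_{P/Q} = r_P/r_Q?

0.0669

S_{P/Q} = r_P/r_Q = (k₁·C_A)/(k₂·C_A^2) = (k₁/k₂)·C_A⁻¹.
= (0.566×1.170) / (7.23×1.170^2) = 0.6622/9.897 = 0.0669.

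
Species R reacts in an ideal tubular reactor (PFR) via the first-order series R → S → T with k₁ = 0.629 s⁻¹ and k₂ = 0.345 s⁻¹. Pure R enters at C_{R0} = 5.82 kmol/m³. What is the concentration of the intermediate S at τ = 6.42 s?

For first-order series with pure R initially, C_S(τ) = k₁C_{R0}/(k₂−k₁)·(e^(−k₁τ) − e^(−k₂τ)).
e^(−k₁τ) = e^(−0.629×6.42) = e^(−4.038) = 0.01763; e^(−k₂τ) = e^(−2.215) = 0.1092.
C_S = 0.629×5.82/(0.345−0.629) × (0.01763−0.1092) = (-12.89)×(-0.09153) = 1.180 kmol/m³.

1.18 kmol/m³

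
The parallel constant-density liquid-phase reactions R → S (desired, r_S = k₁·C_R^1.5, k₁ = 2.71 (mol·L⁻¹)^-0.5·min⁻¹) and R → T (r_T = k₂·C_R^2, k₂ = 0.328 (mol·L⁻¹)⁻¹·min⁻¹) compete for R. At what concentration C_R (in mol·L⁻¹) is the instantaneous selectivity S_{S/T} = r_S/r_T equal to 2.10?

S_{S/T} = (k₁/k₂)·C_R^-0.5 ⇒ C_R = (S·k₂/k₁)^(-2).
= (2.10×0.328/2.71)^(-2) = (0.2542)^(-2) = 15.5 mol·L⁻¹.

15.5 mol·L⁻¹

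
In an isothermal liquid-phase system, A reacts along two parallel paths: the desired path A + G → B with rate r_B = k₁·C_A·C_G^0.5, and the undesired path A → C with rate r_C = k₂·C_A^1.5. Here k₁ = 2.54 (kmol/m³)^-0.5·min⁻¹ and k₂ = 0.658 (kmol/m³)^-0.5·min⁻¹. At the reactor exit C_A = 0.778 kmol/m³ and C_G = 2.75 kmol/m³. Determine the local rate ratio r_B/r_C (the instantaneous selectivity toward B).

7.26

S_{B/C} = r_B/r_C = (k₁·C_A·C_G^0.5)/(k₂·C_A^1.5) = (k₁/k₂)·C_A^-0.5·C_G^0.5.
= (2.54×0.7780×2.750^0.5) / (0.658×0.7780^1.5) = 3.277/0.4515 = 7.26.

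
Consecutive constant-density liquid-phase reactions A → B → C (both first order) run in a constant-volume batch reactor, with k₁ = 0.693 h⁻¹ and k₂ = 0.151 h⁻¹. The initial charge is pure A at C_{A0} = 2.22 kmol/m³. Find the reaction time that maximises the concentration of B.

2.81 h

Setting dC_B/dt = 0 gives t_opt = ln(k₂/k₁)/(k₂−k₁).
= ln(0.151/0.693)/(0.151−0.693) = ln(0.2179)/-0.5420 = -1.524/-0.5420 = 2.81 h.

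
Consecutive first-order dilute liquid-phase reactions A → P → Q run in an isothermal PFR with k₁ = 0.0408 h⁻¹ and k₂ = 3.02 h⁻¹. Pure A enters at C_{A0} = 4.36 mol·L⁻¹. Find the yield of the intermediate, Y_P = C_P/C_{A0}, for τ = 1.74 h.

For first-order series with pure A initially, C_P(τ) = k₁C_{A0}/(k₂−k₁)·(e^(−k₁τ) − e^(−k₂τ)).
e^(−k₁τ) = e^(−0.0408×1.74) = e^(−0.07099) = 0.9315; e^(−k₂τ) = e^(−5.255) = 0.005222.
C_P = 0.0408×4.36/(3.02−0.0408) × (0.9315−0.005222) = 0.05971×0.9262 = 0.05531 mol·L⁻¹.
Y_P = C_P/C_{A0} = 0.05531/4.36 = 0.0127.

0.0127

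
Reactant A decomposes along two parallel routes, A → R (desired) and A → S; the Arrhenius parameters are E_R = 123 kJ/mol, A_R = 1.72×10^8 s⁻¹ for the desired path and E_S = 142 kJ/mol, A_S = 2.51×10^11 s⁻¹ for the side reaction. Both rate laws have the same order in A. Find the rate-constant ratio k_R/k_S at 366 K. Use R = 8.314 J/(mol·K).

0.353

With equal orders, S_{R/S} = k_R/k_S = (A_R/A_S)·exp[(E_S−E_R)/(RT)].
(E_S−E_R)/(RT) = (142−123)×10³/(8.314×366) = 19000/3043 = 6.244.
k_R/k_S = (1.72×10^8/2.51×10^11)·exp(6.244) = 6.853×10^-4 × 514.9 = 0.353.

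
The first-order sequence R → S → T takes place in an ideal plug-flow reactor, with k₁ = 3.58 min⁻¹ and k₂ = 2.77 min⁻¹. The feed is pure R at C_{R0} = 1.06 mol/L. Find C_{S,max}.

0.441 mol/L

For a first-order series the maximum intermediate yield is C_{S,max}/C_{R0} = (k₁/k₂)^[k₂/(k₂−k₁)].
= (3.58/2.77)^(2.77/(2.77−3.58)) = (1.292)^(-3.420) = 0.4159.
C_{S,max} = 0.4159×1.06 = 0.441 mol/L.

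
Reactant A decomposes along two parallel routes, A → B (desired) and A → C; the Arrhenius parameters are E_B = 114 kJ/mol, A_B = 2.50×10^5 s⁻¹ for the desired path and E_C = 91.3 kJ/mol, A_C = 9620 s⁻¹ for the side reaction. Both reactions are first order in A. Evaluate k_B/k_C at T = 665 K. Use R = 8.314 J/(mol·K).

0.428

k_B/k_C = (A_B/A_C)·exp[−(E_B−E_C)/(RT)] = (A_B/A_C)·exp[(E_C−E_B)/(RT)].
(E_C−E_B)/(RT) = (91.3−114)×10³/(8.314×665) = -22700/5529 = -4.106.
k_B/k_C = (2.50×10^5/9620)·exp(-4.106) = 25.99 × 0.01648 = 0.428.
Since E_B > E_C, raising the temperature improves selectivity toward B.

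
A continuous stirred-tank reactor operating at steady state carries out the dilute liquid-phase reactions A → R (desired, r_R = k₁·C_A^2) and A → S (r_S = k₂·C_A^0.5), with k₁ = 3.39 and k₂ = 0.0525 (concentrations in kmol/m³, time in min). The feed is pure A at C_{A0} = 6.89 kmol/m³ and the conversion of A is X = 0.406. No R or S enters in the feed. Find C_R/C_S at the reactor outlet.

Exit C_A = C_{A0}(1−X) = 6.89×0.594 = 4.093 kmol/m³.
A CSTR operates uniformly at the exit composition, giving r_R = 56.78 and r_S = 0.1062 (each k·C_A^n at C_A = 4.093).
Overall selectivity = C_R/C_S = r_Rτ/(r_Sτ) = r_R/r_S = 535.

535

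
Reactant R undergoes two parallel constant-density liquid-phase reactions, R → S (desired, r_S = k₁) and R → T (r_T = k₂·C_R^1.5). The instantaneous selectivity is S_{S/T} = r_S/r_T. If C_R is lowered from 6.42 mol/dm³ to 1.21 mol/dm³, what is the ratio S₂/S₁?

S_{S/T} = (k₁/k₂)·C_R^-1.5, so S₂/S₁ = (C_{R,2}/C_{R,1})^-1.5.
= (1.21/6.42)^(-1.5) = (0.1885)^(-1.5) = 12.2.

12.2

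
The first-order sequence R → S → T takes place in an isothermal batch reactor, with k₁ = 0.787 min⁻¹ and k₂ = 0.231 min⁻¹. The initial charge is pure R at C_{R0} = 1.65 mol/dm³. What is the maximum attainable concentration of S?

Evaluating C_S at t_opt = ln(k₂/k₁)/(k₂−k₁) gives C_{S,max}/C_{R0} = (k₁/k₂)^[k₂/(k₂−k₁)].
= (0.787/0.231)^(0.231/(0.231−0.787)) = (3.407)^(-0.4155) = 0.6009.
C_{S,max} = 0.6009×1.65 = 0.992 mol/dm³.

0.992 mol/dm³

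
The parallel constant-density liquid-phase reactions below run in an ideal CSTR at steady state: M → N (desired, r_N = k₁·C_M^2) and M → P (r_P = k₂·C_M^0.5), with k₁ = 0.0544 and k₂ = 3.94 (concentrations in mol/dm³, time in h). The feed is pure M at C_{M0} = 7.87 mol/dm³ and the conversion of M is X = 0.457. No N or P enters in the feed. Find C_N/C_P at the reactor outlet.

Exit C_M = C_{M0}(1−X) = 7.87×0.543 = 4.273 mol/dm³.
In a CSTR the entire volume is at exit conditions, so r_N = 0.0544×4.273^2 = 0.9935 and r_P = 3.94×4.273^0.5 = 8.145.
Overall selectivity = C_N/C_P = r_Nτ/(r_Pτ) = r_N/r_P = 0.122.

0.122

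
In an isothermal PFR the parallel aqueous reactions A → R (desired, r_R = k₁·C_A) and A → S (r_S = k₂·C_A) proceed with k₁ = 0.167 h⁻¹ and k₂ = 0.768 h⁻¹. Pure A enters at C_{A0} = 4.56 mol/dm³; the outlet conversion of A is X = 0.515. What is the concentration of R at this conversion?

C_A = C_{A0}(1−X) = 2.212 mol/dm³.
Both paths are first order in A, so the instantaneous fraction to R is constant: dC_R/d(−C_A) = k₁/(k₁+k₂) = 0.1786.
C_R = 0.1786·(C_{A0}−C_A) = 0.1786×2.348 = 0.419 mol/dm³.

0.419 mol/dm³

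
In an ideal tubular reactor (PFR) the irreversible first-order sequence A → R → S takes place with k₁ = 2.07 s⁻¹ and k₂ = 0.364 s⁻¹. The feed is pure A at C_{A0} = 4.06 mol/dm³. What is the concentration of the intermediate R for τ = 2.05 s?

2.27 mol/dm³

Solving the coupled first-order balances gives C_R(τ) = [k₁/(k₂−k₁)]·C_{A0}·(e^(−k₁τ) − e^(−k₂τ)).
e^(−k₁τ) = e^(−2.07×2.05) = e^(−4.243) = 0.01436; e^(−k₂τ) = e^(−0.7462) = 0.4742.
C_R = 2.07×4.06/(0.364−2.07) × (0.01436−0.4742) = (-4.926)×(-0.4598) = 2.265 mol/dm³.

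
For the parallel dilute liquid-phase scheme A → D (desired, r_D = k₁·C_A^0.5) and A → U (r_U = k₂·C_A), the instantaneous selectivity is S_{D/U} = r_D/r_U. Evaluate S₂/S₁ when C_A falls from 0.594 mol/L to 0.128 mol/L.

2.15

S_{D/U} = (k₁/k₂)·C_A^-0.5, so S₂/S₁ = (C_{A,2}/C_{A,1})^-0.5.
= (0.128/0.594)^(-0.5) = (0.2155)^(-0.5) = 2.15.
Selectivity toward D rises as C_A falls — low-concentration operation is favoured.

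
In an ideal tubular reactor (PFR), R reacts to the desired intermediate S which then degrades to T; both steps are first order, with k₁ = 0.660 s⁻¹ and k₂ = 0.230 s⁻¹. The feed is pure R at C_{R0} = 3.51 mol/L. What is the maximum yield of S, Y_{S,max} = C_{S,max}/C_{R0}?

At the optimum, C_{S,max}/C_{R0} = (k₁/k₂)^[k₂/(k₂−k₁)].
= (0.660/0.230)^(0.230/(0.230−0.660)) = (2.870)^(-0.5349) = 0.5690.

0.569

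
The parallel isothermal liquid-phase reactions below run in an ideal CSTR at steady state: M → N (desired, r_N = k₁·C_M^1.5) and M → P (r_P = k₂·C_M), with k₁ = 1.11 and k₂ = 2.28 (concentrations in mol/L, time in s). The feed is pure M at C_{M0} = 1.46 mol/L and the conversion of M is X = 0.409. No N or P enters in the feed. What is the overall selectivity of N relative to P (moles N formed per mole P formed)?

0.452

Exit C_M = C_{M0}(1−X) = 1.46×0.591 = 0.8629 mol/L.
Rates in a CSTR are evaluated at the outlet concentration: r_N = 1.11×0.8629^1.5 = 0.8897, r_P = 2.28×0.8629 = 1.967.
Overall selectivity = C_N/C_P = r_Nτ/(r_Pτ) = r_N/r_P = 0.452.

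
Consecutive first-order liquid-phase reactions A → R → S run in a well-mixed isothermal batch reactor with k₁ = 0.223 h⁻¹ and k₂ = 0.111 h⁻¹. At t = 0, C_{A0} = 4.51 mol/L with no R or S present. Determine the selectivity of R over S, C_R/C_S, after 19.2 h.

0.269

The intermediate concentration in a first-order A→B→C sequence is C_R = k₁C_{A0}(e^(−k₁t) − e^(−k₂t))/(k₂−k₁).
e^(−k₁t) = e^(−0.223×19.2) = e^(−4.282) = 0.01382; e^(−k₂t) = e^(−2.131) = 0.1187.
C_R = 0.223×4.51/(0.111−0.223) × (0.01382−0.1187) = (-8.980)×(-0.1049) = 0.9417 mol/L.
C_A = C_{A0}e^(−k₁t) = 0.06233 mol/L, so C_S = C_{A0}−C_A−C_R = 3.506 mol/L; C_R/C_S = 0.269.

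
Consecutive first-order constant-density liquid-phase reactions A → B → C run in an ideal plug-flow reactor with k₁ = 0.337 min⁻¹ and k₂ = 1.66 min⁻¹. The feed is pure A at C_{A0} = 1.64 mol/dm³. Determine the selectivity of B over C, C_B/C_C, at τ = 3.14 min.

0.154

Solving the coupled first-order balances gives C_B(τ) = [k₁/(k₂−k₁)]·C_{A0}·(e^(−k₁τ) − e^(−k₂τ)).
e^(−k₁τ) = e^(−0.337×3.14) = e^(−1.058) = 0.3471; e^(−k₂τ) = e^(−5.212) = 0.005449.
C_B = 0.337×1.64/(1.66−0.337) × (0.3471−0.005449) = 0.4177×0.3416 = 0.1427 mol/dm³.
C_A = C_{A0}e^(−k₁τ) = 0.5692 mol/dm³, so C_C = C_{A0}−C_A−C_B = 0.9281 mol/dm³; C_B/C_C = 0.154.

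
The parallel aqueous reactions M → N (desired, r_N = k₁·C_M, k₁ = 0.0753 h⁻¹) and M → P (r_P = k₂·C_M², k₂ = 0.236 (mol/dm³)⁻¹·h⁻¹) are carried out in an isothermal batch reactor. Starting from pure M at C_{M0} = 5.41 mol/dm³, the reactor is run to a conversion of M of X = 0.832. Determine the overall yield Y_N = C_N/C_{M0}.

0.0908

C_M = C_{M0}(1−X) = 0.9089 mol/dm³.
Along a PFR/batch, dC_N/dC_M = −r_N/(r_N+r_P) = −k₁/(k₁+k₂·C_M).
Integrating from C_{M0} to C_M: C_N = (0.0753/0.236)·ln[(0.0753+0.236·5.41)/(0.0753+0.236·0.909)] = 0.3191·ln(1.352/0.2898) = 0.4914 mol/dm³.
Y_N = C_N/C_{M0} = 0.4914/5.41 = 0.0908.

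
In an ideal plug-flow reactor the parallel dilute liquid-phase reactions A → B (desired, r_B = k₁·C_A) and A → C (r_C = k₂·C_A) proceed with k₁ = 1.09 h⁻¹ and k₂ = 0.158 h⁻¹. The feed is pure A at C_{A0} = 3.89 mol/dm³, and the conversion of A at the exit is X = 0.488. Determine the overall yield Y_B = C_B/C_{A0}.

0.426

C_A = C_{A0}(1−X) = 1.992 mol/dm³.
Both paths are first order in A, so the instantaneous fraction to B is constant: dC_B/d(−C_A) = k₁/(k₁+k₂) = 0.8734.
C_B = 0.8734·(C_{A0}−C_A) = 0.8734×1.898 = 1.66 mol/dm³.
Y_B = C_B/C_{A0} = 1.658/3.89 = 0.426.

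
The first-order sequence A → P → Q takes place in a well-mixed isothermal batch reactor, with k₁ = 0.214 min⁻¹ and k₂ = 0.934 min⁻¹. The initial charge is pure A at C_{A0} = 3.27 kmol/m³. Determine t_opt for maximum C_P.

2.05 min

The intermediate peaks when r₁ = r₂, i.e. k₁e^(−k₁t) = k₂e^(−k₂t), giving t_opt = ln(k₂/k₁)/(k₂−k₁).
= ln(0.934/0.214)/(0.934−0.214) = ln(4.364)/0.7200 = 1.474/0.7200 = 2.05 min.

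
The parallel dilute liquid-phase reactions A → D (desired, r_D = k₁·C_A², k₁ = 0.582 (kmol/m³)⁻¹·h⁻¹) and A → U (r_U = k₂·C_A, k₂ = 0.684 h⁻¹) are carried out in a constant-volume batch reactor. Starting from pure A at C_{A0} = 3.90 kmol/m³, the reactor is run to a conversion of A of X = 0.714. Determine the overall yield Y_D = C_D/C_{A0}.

0.474

C_A = C_{A0}(1−X) = 1.115 kmol/m³.
Along a PFR/batch, dC_U/dC_A = −r_U/(r_D+r_U) = −k₂/(k₂+k₁·C_A).
Integrating from C_{A0} to C_A: C_U = (0.684/0.582)·ln[(0.684+0.582·3.90)/(0.684+0.582·1.12)] = 1.175·ln(2.954/1.333) = 0.9350 kmol/m³.
Then C_D = (C_{A0}−C_A) − C_U = 2.785 − 0.9350 = 1.850 kmol/m³.
Y_D = C_D/C_{A0} = 1.850/3.90 = 0.474.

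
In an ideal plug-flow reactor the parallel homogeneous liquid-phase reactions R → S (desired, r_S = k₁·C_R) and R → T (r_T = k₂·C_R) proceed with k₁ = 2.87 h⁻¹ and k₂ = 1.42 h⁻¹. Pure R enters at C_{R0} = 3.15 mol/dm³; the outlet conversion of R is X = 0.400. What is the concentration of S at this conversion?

C_R = C_{R0}(1−X) = 1.890 mol/dm³.
Both paths are first order in R, so the instantaneous fraction to S is constant: dC_S/d(−C_R) = k₁/(k₁+k₂) = 0.6690.
C_S = 0.6690·(C_{R0}−C_R) = 0.6690×1.260 = 0.843 mol/dm³.

0.843 mol/dm³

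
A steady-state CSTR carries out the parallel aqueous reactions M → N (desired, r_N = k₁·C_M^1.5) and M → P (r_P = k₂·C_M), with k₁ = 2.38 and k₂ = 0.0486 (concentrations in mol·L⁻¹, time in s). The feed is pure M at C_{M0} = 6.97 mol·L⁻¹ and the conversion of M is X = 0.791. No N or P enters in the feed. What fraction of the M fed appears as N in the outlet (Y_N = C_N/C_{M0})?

Exit C_M = C_{M0}(1−X) = 6.97×0.209 = 1.457 mol·L⁻¹.
Rates in a CSTR are evaluated at the outlet concentration: r_N = 2.38×1.457^1.5 = 4.185, r_P = 0.0486×1.457 = 0.07080.
Fraction of consumed M going to N: r_N/(r_N+r_P) = 0.9834.
C_N = 0.9834·C_{M0}·X = 0.9834×6.97×0.791 = 5.42 mol·L⁻¹; Y_N = C_N/C_{M0} = 0.778.

0.778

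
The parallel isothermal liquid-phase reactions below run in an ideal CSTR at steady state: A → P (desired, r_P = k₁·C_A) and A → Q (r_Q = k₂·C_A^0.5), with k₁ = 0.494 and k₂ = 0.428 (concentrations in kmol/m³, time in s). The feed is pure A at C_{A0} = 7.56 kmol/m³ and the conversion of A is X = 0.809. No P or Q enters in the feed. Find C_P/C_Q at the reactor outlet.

Exit C_A = C_{A0}(1−X) = 7.56×0.191 = 1.444 kmol/m³.
In a CSTR the entire volume is at exit conditions, so r_P = 0.494×1.444 = 0.7133 and r_Q = 0.428×1.444^0.5 = 0.5143.
Overall selectivity = C_P/C_Q = r_Pτ/(r_Qτ) = r_P/r_Q = 1.39.

1.39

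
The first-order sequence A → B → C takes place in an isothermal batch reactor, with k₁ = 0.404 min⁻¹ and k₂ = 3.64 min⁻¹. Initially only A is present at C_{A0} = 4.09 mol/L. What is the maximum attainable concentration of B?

Evaluating C_B at t_opt = ln(k₂/k₁)/(k₂−k₁) gives C_{B,max}/C_{A0} = (k₁/k₂)^[k₂/(k₂−k₁)].
= (0.404/3.64)^(3.64/(3.64−0.404)) = (0.1110)^(1.125) = 0.08435.
C_{B,max} = 0.08435×4.09 = 0.345 mol/L.

0.345 mol/L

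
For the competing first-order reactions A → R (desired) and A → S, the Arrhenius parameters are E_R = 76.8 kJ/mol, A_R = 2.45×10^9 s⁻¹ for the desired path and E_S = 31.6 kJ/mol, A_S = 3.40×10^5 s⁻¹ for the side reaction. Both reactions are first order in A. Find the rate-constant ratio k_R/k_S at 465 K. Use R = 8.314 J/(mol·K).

0.0603

k_R/k_S = (A_R/A_S)·exp[−(E_R−E_S)/(RT)] = (A_R/A_S)·exp[(E_S−E_R)/(RT)].
(E_S−E_R)/(RT) = (31.6−76.8)×10³/(8.314×465) = -45200/3866 = -11.69.
k_R/k_S = (2.45×10^9/3.40×10^5)·exp(-11.69) = 7206 × 8.363×10^-6 = 0.0603.
Since E_R > E_S, raising the temperature improves selectivity toward R.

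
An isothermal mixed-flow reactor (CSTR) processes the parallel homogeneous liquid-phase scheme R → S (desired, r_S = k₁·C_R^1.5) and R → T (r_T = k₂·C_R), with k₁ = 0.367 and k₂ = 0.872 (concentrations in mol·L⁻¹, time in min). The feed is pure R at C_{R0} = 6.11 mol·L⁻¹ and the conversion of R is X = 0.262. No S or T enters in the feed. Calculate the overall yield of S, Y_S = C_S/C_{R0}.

Exit C_R = C_{R0}(1−X) = 6.11×0.738 = 4.509 mol·L⁻¹.
A CSTR operates uniformly at the exit composition, giving r_S = 3.514 and r_T = 3.932 (each k·C_R^n at C_R = 4.509).
Fraction of consumed R going to S: r_S/(r_S+r_T) = 0.4719.
C_S = 0.4719·C_{R0}·X = 0.4719×6.11×0.262 = 0.755 mol·L⁻¹; Y_S = C_S/C_{R0} = 0.124.

0.124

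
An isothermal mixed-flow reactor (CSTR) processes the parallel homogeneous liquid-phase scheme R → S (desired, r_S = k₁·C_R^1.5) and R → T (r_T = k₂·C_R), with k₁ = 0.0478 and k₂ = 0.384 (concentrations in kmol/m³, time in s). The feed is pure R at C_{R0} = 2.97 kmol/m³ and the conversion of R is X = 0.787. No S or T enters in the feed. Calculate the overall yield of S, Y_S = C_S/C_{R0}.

Exit C_R = C_{R0}(1−X) = 2.97×0.213 = 0.6326 kmol/m³.
In a CSTR the entire volume is at exit conditions, so r_S = 0.0478×0.6326^1.5 = 0.02405 and r_T = 0.384×0.6326 = 0.2429.
Fraction of consumed R going to S: r_S/(r_S+r_T) = 0.09009.
C_S = 0.09009·C_{R0}·X = 0.09009×2.97×0.787 = 0.211 kmol/m³; Y_S = C_S/C_{R0} = 0.0709.

0.0709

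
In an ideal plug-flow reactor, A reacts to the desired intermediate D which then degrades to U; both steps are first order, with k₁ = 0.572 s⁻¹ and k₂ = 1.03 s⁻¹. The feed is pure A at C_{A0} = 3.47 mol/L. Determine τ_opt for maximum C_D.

The intermediate peaks when r₁ = r₂, i.e. k₁e^(−k₁τ) = k₂e^(−k₂τ), giving τ_opt = ln(k₂/k₁)/(k₂−k₁).
= ln(1.03/0.572)/(1.03−0.572) = ln(1.801)/0.4580 = 0.5882/0.4580 = 1.28 s.

1.28 s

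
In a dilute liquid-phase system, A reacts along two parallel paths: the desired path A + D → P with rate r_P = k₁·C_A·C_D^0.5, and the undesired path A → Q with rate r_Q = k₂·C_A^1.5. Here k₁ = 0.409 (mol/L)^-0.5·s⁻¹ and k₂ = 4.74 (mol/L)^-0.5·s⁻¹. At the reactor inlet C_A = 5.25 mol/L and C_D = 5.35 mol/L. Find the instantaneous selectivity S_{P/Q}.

0.0871

S_{P/Q} = r_P/r_Q = (k₁·C_A·C_D^0.5)/(k₂·C_A^1.5) = (k₁/k₂)·C_A^-0.5·C_D^0.5.
= (0.409×5.250×5.350^0.5) / (4.74×5.250^1.5) = 4.967/57.02 = 0.0871.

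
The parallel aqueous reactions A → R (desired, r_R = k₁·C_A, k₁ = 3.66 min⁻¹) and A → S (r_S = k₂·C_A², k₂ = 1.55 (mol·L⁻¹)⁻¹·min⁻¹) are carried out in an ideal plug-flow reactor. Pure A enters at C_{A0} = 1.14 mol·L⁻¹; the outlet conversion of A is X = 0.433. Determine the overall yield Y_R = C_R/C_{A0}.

0.315

C_A = C_{A0}(1−X) = 0.6464 mol·L⁻¹.
Along a PFR/batch, dC_R/dC_A = −r_R/(r_R+r_S) = −k₁/(k₁+k₂·C_A).
Integrating from C_{A0} to C_A: C_R = (3.66/1.55)·ln[(3.66+1.55·1.14)/(3.66+1.55·0.646)] = 2.361·ln(5.427/4.662) = 0.3588 mol·L⁻¹.
Y_R = C_R/C_{A0} = 0.3588/1.14 = 0.315.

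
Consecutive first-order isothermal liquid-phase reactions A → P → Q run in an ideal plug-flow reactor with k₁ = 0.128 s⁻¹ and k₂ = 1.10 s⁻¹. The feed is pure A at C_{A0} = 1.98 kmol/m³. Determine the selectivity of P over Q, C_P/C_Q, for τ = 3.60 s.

0.279

The intermediate concentration in a first-order A→B→C sequence is C_P = k₁C_{A0}(e^(−k₁τ) − e^(−k₂τ))/(k₂−k₁).
e^(−k₁τ) = e^(−0.128×3.60) = e^(−0.4608) = 0.6308; e^(−k₂τ) = e^(−3.960) = 0.01906.
C_P = 0.128×1.98/(1.10−0.128) × (0.6308−0.01906) = 0.2607×0.6117 = 0.1595 kmol/m³.
C_A = C_{A0}e^(−k₁τ) = 1.249 kmol/m³, so C_Q = C_{A0}−C_A−C_P = 0.5716 kmol/m³; C_P/C_Q = 0.279.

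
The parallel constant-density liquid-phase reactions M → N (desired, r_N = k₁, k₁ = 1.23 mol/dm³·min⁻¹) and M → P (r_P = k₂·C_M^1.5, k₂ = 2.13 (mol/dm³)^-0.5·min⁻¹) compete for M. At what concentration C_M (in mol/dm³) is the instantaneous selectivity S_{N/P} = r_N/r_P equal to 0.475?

S_{N/P} = (k₁/k₂)·C_M^-1.5 ⇒ C_M = (S·k₂/k₁)^(1/(-1.5)).
= (0.475×2.13/1.23)^(-0.6667) = (0.8226)^(-0.6667) = 1.14 mol/dm³.

1.14 mol/dm³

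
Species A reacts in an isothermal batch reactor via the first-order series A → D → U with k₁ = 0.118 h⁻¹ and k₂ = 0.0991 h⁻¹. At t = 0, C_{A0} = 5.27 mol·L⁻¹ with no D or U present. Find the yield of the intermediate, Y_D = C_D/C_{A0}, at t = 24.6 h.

0.203

Solving the coupled first-order balances gives C_D(t) = [k₁/(k₂−k₁)]·C_{A0}·(e^(−k₁t) − e^(−k₂t)).
e^(−k₁t) = e^(−0.118×24.6) = e^(−2.903) = 0.05487; e^(−k₂t) = e^(−2.438) = 0.08735.
C_D = 0.118×5.27/(0.0991−0.118) × (0.05487−0.08735) = (-32.90)×(-0.03248) = 1.069 mol·L⁻¹.
Y_D = C_D/C_{A0} = 1.069/5.27 = 0.203.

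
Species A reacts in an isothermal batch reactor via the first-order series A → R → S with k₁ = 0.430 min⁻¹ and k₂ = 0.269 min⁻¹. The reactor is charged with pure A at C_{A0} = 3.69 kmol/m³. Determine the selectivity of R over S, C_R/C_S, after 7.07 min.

The intermediate concentration in a first-order A→B→C sequence is C_R = k₁C_{A0}(e^(−k₁t) − e^(−k₂t))/(k₂−k₁).
e^(−k₁t) = e^(−0.430×7.07) = e^(−3.040) = 0.04783; e^(−k₂t) = e^(−1.902) = 0.1493.
C_R = 0.430×3.69/(0.269−0.430) × (0.04783−0.1493) = (-9.855)×(-0.1015) = 1.0000 kmol/m³.
C_A = C_{A0}e^(−k₁t) = 0.1765 kmol/m³, so C_S = C_{A0}−C_A−C_R = 2.514 kmol/m³; C_R/C_S = 0.398.

0.398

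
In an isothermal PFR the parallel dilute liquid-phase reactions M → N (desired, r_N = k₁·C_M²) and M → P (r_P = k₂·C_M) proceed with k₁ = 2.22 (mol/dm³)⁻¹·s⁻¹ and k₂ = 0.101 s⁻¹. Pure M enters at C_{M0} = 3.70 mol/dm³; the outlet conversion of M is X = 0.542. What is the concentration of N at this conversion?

1.97 mol/dm³

C_M = C_{M0}(1−X) = 1.695 mol/dm³.
Along a PFR/batch, dC_P/dC_M = −r_P/(r_N+r_P) = −k₂/(k₂+k₁·C_M).
Integrating from C_{M0} to C_M: C_P = (0.101/2.22)·ln[(0.101+2.22·3.70)/(0.101+2.22·1.69)] = 0.04550·ln(8.315/3.863) = 0.03488 mol/dm³.
Then C_N = (C_{M0}−C_M) − C_P = 2.005 − 0.03488 = 1.971 mol/dm³.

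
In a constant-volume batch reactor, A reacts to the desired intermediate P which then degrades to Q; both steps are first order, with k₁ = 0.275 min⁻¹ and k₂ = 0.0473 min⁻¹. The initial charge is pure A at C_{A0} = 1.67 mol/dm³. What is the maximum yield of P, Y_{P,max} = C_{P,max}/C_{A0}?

0.694

Evaluating C_P at t_opt = ln(k₂/k₁)/(k₂−k₁) gives C_{P,max}/C_{A0} = (k₁/k₂)^[k₂/(k₂−k₁)].
= (0.275/0.0473)^(0.0473/(0.0473−0.275)) = (5.814)^(-0.2077) = 0.6937.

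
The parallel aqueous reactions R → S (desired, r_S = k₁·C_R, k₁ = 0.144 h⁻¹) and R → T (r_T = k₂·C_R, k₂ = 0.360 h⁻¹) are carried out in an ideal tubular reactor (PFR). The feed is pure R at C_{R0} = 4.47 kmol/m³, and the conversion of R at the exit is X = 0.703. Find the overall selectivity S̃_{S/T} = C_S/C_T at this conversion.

C_R = C_{R0}(1−X) = 1.328 kmol/m³.
Both paths are first order in R, so the instantaneous fraction to S is constant: dC_S/d(−C_R) = k₁/(k₁+k₂) = 0.2857.
C_S = 0.2857·(C_{R0}−C_R) = 0.2857×3.142 = 0.898 kmol/m³.
C_T = (C_{R0}−C_R)−C_S = 2.245 kmol/m³; S̃_{S/T} = 0.8978/2.245 = 0.400.

0.400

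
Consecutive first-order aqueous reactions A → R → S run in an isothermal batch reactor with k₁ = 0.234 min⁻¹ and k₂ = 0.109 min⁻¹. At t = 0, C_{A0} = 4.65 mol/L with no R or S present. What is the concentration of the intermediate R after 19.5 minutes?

0.948 mol/L

The intermediate concentration in a first-order A→B→C sequence is C_R = k₁C_{A0}(e^(−k₁t) − e^(−k₂t))/(k₂−k₁).
e^(−k₁t) = e^(−0.234×19.5) = e^(−4.563) = 0.01043; e^(−k₂t) = e^(−2.126) = 0.1194.
C_R = 0.234×4.65/(0.109−0.234) × (0.01043−0.1194) = (-8.705)×(-0.1089) = 0.9483 mol/L.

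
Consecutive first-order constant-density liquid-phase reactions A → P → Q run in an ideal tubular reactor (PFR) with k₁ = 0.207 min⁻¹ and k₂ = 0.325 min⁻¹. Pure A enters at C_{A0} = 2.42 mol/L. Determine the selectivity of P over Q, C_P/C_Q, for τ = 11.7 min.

The intermediate concentration in a first-order A→B→C sequence is C_P = k₁C_{A0}(e^(−k₁τ) − e^(−k₂τ))/(k₂−k₁).
e^(−k₁τ) = e^(−0.207×11.7) = e^(−2.422) = 0.08875; e^(−k₂τ) = e^(−3.802) = 0.02231.
C_P = 0.207×2.42/(0.325−0.207) × (0.08875−0.02231) = 4.245×0.06644 = 0.2820 mol/L.
C_A = C_{A0}e^(−k₁τ) = 0.2148 mol/L, so C_Q = C_{A0}−C_A−C_P = 1.923 mol/L; C_P/C_Q = 0.147.

0.147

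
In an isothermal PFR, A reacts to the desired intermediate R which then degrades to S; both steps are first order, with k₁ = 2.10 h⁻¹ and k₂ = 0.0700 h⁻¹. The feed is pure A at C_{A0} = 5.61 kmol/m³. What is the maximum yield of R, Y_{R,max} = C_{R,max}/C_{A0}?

At the optimum, C_{R,max}/C_{A0} = (k₁/k₂)^[k₂/(k₂−k₁)].
= (2.10/0.0700)^(0.0700/(0.0700−2.10)) = (30.00)^(-0.03448) = 0.8893.

0.889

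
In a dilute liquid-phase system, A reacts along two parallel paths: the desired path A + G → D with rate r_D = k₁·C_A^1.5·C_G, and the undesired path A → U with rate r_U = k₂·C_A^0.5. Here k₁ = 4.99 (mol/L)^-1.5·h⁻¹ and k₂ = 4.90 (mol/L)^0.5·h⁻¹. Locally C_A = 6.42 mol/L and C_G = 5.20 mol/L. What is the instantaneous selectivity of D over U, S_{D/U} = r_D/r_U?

S_{D/U} = r_D/r_U = (k₁·C_A^1.5·C_G)/(k₂·C_A^0.5) = (k₁/k₂)·C_A·C_G.
= (4.99×6.420^1.5×5.200) / (4.90×6.420^0.5) = 422.1/12.42 = 34.0.

34.0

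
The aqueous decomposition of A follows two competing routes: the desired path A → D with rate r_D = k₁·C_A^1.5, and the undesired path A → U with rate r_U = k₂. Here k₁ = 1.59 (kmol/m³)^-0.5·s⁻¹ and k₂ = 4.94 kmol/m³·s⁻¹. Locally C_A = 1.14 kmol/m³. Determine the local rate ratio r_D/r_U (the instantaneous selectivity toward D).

0.392

S_{D/U} = r_D/r_U = (k₁·C_A^1.5)/(k₂) = (k₁/k₂)·C_A^1.5.
= (1.59×1.140^1.5) / (4.94) = 1.935/4.940 = 0.392.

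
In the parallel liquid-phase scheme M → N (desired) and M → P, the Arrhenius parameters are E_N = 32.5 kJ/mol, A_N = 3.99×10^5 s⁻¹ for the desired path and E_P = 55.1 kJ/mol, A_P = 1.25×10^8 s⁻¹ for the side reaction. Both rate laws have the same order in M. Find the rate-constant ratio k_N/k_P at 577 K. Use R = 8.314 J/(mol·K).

0.355

k_N/k_P = (A_N/A_P)·exp[−(E_N−E_P)/(RT)] = (A_N/A_P)·exp[(E_P−E_N)/(RT)].
(E_P−E_N)/(RT) = (55.1−32.5)×10³/(8.314×577) = 22600/4797 = 4.711.
k_N/k_P = (3.99×10^5/1.25×10^8)·exp(4.711) = 0.003192 × 111.2 = 0.355.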